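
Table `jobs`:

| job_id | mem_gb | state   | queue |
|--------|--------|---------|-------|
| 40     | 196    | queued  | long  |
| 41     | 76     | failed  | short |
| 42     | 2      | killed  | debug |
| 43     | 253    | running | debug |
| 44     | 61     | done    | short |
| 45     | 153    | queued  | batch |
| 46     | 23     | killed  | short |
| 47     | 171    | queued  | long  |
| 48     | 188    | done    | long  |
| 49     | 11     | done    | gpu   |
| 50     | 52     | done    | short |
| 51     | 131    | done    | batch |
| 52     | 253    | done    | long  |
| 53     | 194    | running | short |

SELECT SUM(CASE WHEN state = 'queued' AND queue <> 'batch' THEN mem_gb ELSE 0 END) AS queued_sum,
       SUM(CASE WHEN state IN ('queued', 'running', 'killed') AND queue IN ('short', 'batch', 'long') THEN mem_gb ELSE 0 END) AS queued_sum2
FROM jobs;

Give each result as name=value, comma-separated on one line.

[queued_sum: state = 'queued' AND queue <> 'batch']
job_id=40: ✓ → 196
job_id=41: ✗
job_id=42: ✗
job_id=43: ✗
job_id=44: ✗
job_id=45: ✗
job_id=46: ✗
job_id=47: ✓ → 171
job_id=48: ✗
job_id=49: ✗
job_id=50: ✗
job_id=51: ✗
job_id=52: ✗
job_id=53: ✗
queued_sum = 196 + 171 = 367
—
[queued_sum2: state IN ('queued', 'running', 'killed') AND queue IN ('short', 'batch', 'long')]
job_id=40: ✓ → 196
job_id=41: ✗
job_id=42: ✗
job_id=43: ✗
job_id=44: ✗
job_id=45: ✓ → 153
job_id=46: ✓ → 23
job_id=47: ✓ → 171
job_id=48: ✗
job_id=49: ✗
job_id=50: ✗
job_id=51: ✗
job_id=52: ✗
job_id=53: ✓ → 194
queued_sum2 = 196 + 153 + 23 + 171 + 194 = 737

queued_sum=367, queued_sum2=737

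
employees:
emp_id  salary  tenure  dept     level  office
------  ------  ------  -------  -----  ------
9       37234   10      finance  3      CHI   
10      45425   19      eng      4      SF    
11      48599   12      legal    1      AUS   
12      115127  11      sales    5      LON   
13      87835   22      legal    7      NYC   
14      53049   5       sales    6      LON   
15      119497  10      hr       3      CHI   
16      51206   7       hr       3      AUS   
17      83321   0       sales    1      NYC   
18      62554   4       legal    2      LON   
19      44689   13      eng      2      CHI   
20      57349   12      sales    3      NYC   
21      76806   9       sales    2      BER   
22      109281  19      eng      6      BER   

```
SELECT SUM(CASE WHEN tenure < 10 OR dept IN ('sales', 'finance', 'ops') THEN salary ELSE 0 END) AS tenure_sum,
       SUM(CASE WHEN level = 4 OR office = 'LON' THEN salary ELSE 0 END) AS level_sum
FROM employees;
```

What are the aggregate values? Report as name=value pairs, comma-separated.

tenure_sum=536646, level_sum=276155

[tenure_sum: tenure < 10 OR dept IN ('sales', 'finance', 'ops')]
emp_id=9: ✓ → 37234
emp_id=10: ✗
emp_id=11: ✗
emp_id=12: ✓ → 115127
emp_id=13: ✗
emp_id=14: ✓ → 53049
emp_id=15: ✗
emp_id=16: ✓ → 51206
emp_id=17: ✓ → 83321
emp_id=18: ✓ → 62554
emp_id=19: ✗
emp_id=20: ✓ → 57349
emp_id=21: ✓ → 76806
emp_id=22: ✗
tenure_sum = 37234 + 115127 + 53049 + 51206 + 83321 + 62554 + 57349 + 76806 = 536646
—
[level_sum: level = 4 OR office = 'LON']
emp_id=9: ✗
emp_id=10: ✓ → 45425
emp_id=11: ✗
emp_id=12: ✓ → 115127
emp_id=13: ✗
emp_id=14: ✓ → 53049
emp_id=15: ✗
emp_id=16: ✗
emp_id=17: ✗
emp_id=18: ✓ → 62554
emp_id=19: ✗
emp_id=20: ✗
emp_id=21: ✗
emp_id=22: ✗
level_sum = 45425 + 115127 + 53049 + 62554 = 276155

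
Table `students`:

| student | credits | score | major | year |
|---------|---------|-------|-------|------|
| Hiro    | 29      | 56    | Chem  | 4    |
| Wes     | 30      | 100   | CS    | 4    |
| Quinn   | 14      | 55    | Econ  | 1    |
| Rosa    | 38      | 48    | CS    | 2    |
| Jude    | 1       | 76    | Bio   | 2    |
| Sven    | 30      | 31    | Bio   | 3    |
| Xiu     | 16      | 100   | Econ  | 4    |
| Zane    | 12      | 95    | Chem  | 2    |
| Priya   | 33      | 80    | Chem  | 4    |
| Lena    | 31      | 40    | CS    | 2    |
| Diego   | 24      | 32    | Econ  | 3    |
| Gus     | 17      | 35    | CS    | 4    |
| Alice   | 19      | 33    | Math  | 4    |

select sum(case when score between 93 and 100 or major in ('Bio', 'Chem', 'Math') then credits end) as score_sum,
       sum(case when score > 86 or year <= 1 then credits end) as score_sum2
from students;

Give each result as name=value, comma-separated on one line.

score_sum=170, score_sum2=72

[score_sum: score between 93 and 100 or major in ('Bio', 'Chem', 'Math')]
student=Hiro: ✓ → 29
student=Wes: ✓ → 30
student=Quinn: ✗
student=Rosa: ✗
student=Jude: ✓ → 1
student=Sven: ✓ → 30
student=Xiu: ✓ → 16
student=Zane: ✓ → 12
student=Priya: ✓ → 33
student=Lena: ✗
student=Diego: ✗
student=Gus: ✗
student=Alice: ✓ → 19
score_sum = 29 + 30 + 1 + 30 + 16 + 12 + 33 + 19 = 170
—
[score_sum2: score > 86 or year <= 1]
student=Hiro: ✗
student=Wes: ✓ → 30
student=Quinn: ✓ → 14
student=Rosa: ✗
student=Jude: ✗
student=Sven: ✗
student=Xiu: ✓ → 16
student=Zane: ✓ → 12
student=Priya: ✗
student=Lena: ✗
student=Diego: ✗
student=Gus: ✗
student=Alice: ✗
score_sum2 = 30 + 14 + 16 + 12 = 72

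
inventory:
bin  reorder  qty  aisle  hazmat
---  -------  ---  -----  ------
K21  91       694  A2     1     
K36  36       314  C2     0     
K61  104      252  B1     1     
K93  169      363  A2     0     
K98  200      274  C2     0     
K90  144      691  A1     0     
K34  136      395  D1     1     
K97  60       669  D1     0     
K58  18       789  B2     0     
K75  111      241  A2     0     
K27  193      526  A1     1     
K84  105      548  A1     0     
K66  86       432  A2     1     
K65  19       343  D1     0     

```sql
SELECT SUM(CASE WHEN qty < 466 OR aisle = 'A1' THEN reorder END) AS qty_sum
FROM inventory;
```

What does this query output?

1303

bin=K21: ✗
bin=K36: ✓ → 36
bin=K61: ✓ → 104
bin=K93: ✓ → 169
bin=K98: ✓ → 200
bin=K90: ✓ → 144
bin=K34: ✓ → 136
bin=K97: ✗
bin=K58: ✗
bin=K75: ✓ → 111
bin=K27: ✓ → 193
bin=K84: ✓ → 105
bin=K66: ✓ → 86
bin=K65: ✓ → 19
qty_sum = 36 + 104 + 169 + 200 + 144 + 136 + 111 + 193 + 105 + 86 + 19 = 1303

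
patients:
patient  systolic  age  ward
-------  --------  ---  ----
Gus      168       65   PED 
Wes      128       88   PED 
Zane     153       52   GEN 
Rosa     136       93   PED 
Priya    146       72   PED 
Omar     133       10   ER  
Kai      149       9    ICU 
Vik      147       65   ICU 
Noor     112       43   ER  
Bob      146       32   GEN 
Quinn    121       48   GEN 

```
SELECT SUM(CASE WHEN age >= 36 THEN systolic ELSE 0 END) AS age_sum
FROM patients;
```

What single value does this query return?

patient=Gus: ✓ → 168
patient=Wes: ✓ → 128
patient=Zane: ✓ → 153
patient=Rosa: ✓ → 136
patient=Priya: ✓ → 146
patient=Omar: ✗
patient=Kai: ✗
patient=Vik: ✓ → 147
patient=Noor: ✓ → 112
patient=Bob: ✗
patient=Quinn: ✓ → 121
age_sum = 168 + 128 + 153 + 136 + 146 + 147 + 112 + 121 = 1111

1111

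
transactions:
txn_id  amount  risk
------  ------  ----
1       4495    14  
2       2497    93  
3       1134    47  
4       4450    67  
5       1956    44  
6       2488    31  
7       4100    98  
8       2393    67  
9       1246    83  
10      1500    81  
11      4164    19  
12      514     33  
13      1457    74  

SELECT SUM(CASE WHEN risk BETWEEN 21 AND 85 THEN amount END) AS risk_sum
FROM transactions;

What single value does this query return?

17138

txn_id=1: ✗
txn_id=2: ✗
txn_id=3: ✓ → 1134
txn_id=4: ✓ → 4450
txn_id=5: ✓ → 1956
txn_id=6: ✓ → 2488
txn_id=7: ✗
txn_id=8: ✓ → 2393
txn_id=9: ✓ → 1246
txn_id=10: ✓ → 1500
txn_id=11: ✗
txn_id=12: ✓ → 514
txn_id=13: ✓ → 1457
risk_sum = 1134 + 4450 + 1956 + 2488 + 2393 + 1246 + 1500 + 514 + 1457 = 17138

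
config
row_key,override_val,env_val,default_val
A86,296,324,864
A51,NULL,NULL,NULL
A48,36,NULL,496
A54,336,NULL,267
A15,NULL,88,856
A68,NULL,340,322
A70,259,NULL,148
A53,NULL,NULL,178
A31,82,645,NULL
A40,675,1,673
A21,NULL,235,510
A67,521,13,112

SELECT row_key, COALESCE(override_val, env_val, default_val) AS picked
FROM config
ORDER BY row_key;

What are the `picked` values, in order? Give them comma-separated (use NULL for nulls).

row_key=A15: override_val=NULL, env_val=88 → 88
row_key=A21: override_val=NULL, env_val=235 → 235
row_key=A31: override_val=82 → 82
row_key=A40: override_val=675 → 675
row_key=A48: override_val=36 → 36
row_key=A51: override_val=NULL, env_val=NULL, default_val=NULL (all NULL) → NULL
row_key=A53: override_val=NULL, env_val=NULL, default_val=178 → 178
row_key=A54: override_val=336 → 336
row_key=A67: override_val=521 → 521
row_key=A68: override_val=NULL, env_val=340 → 340
row_key=A70: override_val=259 → 259
row_key=A86: override_val=296 → 296

88, 235, 82, 675, 36, NULL, 178, 336, 521, 340, 259, 296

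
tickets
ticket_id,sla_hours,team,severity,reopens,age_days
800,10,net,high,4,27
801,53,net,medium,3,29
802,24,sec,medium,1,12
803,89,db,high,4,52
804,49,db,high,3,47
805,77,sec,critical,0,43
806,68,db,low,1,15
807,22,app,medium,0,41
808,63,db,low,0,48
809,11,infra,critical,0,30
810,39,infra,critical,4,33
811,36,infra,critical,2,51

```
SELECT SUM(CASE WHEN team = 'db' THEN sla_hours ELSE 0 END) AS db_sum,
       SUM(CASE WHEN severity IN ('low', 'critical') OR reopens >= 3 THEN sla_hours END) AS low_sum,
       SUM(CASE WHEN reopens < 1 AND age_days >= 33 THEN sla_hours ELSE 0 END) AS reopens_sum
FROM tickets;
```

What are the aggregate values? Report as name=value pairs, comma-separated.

[db_sum: team = 'db']
ticket_id=800: ✗
ticket_id=801: ✗
ticket_id=802: ✗
ticket_id=803: ✓ → 89
ticket_id=804: ✓ → 49
ticket_id=805: ✗
ticket_id=806: ✓ → 68
ticket_id=807: ✗
ticket_id=808: ✓ → 63
ticket_id=809: ✗
ticket_id=810: ✗
ticket_id=811: ✗
db_sum = 89 + 49 + 68 + 63 = 269
—
[low_sum: severity IN ('low', 'critical') OR reopens >= 3]
ticket_id=800: ✓ → 10
ticket_id=801: ✓ → 53
ticket_id=802: ✗
ticket_id=803: ✓ → 89
ticket_id=804: ✓ → 49
ticket_id=805: ✓ → 77
ticket_id=806: ✓ → 68
ticket_id=807: ✗
ticket_id=808: ✓ → 63
ticket_id=809: ✓ → 11
ticket_id=810: ✓ → 39
ticket_id=811: ✓ → 36
low_sum = 10 + 53 + 89 + 49 + 77 + 68 + 63 + 11 + 39 + 36 = 495
—
[reopens_sum: reopens < 1 AND age_days >= 33]
ticket_id=800: ✗
ticket_id=801: ✗
ticket_id=802: ✗
ticket_id=803: ✗
ticket_id=804: ✗
ticket_id=805: ✓ → 77
ticket_id=806: ✗
ticket_id=807: ✓ → 22
ticket_id=808: ✓ → 63
ticket_id=809: ✗
ticket_id=810: ✗
ticket_id=811: ✗
reopens_sum = 77 + 22 + 63 = 162

db_sum=269, low_sum=495, reopens_sum=162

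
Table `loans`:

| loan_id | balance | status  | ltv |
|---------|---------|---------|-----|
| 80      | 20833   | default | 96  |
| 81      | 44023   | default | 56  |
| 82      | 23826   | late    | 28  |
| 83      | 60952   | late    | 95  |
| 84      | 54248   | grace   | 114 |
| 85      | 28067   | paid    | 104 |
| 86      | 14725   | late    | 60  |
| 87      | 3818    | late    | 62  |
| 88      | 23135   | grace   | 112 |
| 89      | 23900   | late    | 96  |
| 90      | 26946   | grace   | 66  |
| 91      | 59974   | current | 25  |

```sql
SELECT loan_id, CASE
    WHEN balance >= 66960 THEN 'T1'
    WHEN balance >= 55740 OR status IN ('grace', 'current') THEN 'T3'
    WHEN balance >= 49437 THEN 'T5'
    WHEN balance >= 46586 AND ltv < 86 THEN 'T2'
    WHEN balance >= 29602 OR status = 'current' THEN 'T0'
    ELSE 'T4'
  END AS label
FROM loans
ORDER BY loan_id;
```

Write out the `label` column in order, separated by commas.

T4, T0, T4, T3, T3, T4, T4, T4, T3, T4, T3, T3

loan_id=80: ELSE → T4
loan_id=81: balance >= 29602 OR status = 'current' → T0
loan_id=82: ELSE → T4
loan_id=83: balance >= 55740 OR status IN ('grace', 'current') → T3
loan_id=84: balance >= 55740 OR status IN ('grace', 'current') → T3
loan_id=85: ELSE → T4
loan_id=86: ELSE → T4
loan_id=87: ELSE → T4
loan_id=88: balance >= 55740 OR status IN ('grace', 'current') → T3
loan_id=89: ELSE → T4
loan_id=90: balance >= 55740 OR status IN ('grace', 'current') → T3
loan_id=91: balance >= 55740 OR status IN ('grace', 'current') → T3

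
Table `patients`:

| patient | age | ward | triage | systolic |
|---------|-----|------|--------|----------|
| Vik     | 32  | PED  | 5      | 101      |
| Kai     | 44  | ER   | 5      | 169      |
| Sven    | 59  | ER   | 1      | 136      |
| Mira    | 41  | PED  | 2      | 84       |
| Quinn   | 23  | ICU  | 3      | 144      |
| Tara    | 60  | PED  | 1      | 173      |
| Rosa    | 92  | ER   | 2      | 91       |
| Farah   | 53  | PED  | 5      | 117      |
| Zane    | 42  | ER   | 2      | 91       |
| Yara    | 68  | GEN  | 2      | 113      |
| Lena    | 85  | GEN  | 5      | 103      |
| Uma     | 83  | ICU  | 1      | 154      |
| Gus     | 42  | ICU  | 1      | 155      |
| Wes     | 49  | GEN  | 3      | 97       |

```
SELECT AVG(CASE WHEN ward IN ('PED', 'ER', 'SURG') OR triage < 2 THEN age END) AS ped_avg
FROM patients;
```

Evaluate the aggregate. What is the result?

patient=Vik: ✓ → 32
patient=Kai: ✓ → 44
patient=Sven: ✓ → 59
patient=Mira: ✓ → 41
patient=Quinn: ✗
patient=Tara: ✓ → 60
patient=Rosa: ✓ → 92
patient=Farah: ✓ → 53
patient=Zane: ✓ → 42
patient=Yara: ✗
patient=Lena: ✗
patient=Uma: ✓ → 83
patient=Gus: ✓ → 42
patient=Wes: ✗
ped_avg = (32 + 44 + 59 + 41 + 60 + 92 + 53 + 42 + 83 + 42) / 10 = 54.8

54.8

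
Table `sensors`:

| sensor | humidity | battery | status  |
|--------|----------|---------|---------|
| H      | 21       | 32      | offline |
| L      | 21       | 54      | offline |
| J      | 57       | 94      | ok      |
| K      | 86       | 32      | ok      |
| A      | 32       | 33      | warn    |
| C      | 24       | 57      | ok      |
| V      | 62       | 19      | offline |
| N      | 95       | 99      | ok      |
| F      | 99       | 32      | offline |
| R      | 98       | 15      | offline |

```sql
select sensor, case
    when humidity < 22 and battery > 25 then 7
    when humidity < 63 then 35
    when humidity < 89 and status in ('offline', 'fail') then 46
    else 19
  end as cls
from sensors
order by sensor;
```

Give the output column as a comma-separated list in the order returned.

sensor=A: humidity < 63 → 35
sensor=C: humidity < 63 → 35
sensor=F: ELSE → 19
sensor=H: humidity < 22 and battery > 25 → 7
sensor=J: humidity < 63 → 35
sensor=K: ELSE → 19
sensor=L: humidity < 22 and battery > 25 → 7
sensor=N: ELSE → 19
sensor=R: ELSE → 19
sensor=V: humidity < 63 → 35

35, 35, 19, 7, 35, 19, 7, 19, 19, 35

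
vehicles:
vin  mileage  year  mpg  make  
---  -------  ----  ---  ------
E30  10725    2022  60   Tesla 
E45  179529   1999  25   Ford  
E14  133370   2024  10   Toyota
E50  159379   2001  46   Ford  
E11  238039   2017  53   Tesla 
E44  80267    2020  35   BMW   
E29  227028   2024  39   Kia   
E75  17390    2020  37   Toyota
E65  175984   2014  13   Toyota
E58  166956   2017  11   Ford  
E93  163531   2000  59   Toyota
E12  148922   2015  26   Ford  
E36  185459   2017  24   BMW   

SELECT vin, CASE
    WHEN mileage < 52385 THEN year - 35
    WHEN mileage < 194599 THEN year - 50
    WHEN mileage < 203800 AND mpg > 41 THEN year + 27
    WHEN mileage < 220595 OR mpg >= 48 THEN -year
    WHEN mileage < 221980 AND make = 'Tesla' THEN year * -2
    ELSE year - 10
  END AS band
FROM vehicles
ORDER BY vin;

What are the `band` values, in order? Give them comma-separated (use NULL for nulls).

-2017, 1965, 1974, 2014, 1987, 1967, 1970, 1949, 1951, 1967, 1964, 1985, 1950

vin=E11: mileage < 220595 OR mpg >= 48 → -2017
vin=E12: mileage < 194599 → 1965
vin=E14: mileage < 194599 → 1974
vin=E29: ELSE → 2014
vin=E30: mileage < 52385 → 1987
vin=E36: mileage < 194599 → 1967
vin=E44: mileage < 194599 → 1970
vin=E45: mileage < 194599 → 1949
vin=E50: mileage < 194599 → 1951
vin=E58: mileage < 194599 → 1967
vin=E65: mileage < 194599 → 1964
vin=E75: mileage < 52385 → 1985
vin=E93: mileage < 194599 → 1950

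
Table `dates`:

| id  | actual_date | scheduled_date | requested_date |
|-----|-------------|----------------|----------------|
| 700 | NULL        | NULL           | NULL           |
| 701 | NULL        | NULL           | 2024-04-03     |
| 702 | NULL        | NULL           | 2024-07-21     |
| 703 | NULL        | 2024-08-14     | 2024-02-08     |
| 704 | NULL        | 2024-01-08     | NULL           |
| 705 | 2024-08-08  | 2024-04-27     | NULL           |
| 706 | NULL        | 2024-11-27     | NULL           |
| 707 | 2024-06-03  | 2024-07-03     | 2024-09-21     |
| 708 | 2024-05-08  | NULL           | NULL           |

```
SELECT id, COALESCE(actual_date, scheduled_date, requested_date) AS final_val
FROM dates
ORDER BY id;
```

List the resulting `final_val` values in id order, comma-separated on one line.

id=700: actual_date=NULL, scheduled_date=NULL, requested_date=NULL (all NULL) → NULL
id=701: actual_date=NULL, scheduled_date=NULL, requested_date=2024-04-03 → 2024-04-03
id=702: actual_date=NULL, scheduled_date=NULL, requested_date=2024-07-21 → 2024-07-21
id=703: actual_date=NULL, scheduled_date=2024-08-14 → 2024-08-14
id=704: actual_date=NULL, scheduled_date=2024-01-08 → 2024-01-08
id=705: actual_date=2024-08-08 → 2024-08-08
id=706: actual_date=NULL, scheduled_date=2024-11-27 → 2024-11-27
id=707: actual_date=2024-06-03 → 2024-06-03
id=708: actual_date=2024-05-08 → 2024-05-08

NULL, 2024-04-03, 2024-07-21, 2024-08-14, 2024-01-08, 2024-08-08, 2024-11-27, 2024-06-03, 2024-05-08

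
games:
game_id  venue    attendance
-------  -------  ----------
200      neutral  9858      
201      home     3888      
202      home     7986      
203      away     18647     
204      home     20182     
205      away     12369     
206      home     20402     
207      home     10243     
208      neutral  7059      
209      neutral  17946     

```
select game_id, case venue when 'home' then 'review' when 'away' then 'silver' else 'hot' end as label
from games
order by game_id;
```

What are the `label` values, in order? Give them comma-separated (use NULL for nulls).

game_id=200: ELSE → hot
game_id=201: venue='home' → review
game_id=202: venue='home' → review
game_id=203: venue='away' → silver
game_id=204: venue='home' → review
game_id=205: venue='away' → silver
game_id=206: venue='home' → review
game_id=207: venue='home' → review
game_id=208: ELSE → hot
game_id=209: ELSE → hot

hot, review, review, silver, review, silver, review, review, hot, hot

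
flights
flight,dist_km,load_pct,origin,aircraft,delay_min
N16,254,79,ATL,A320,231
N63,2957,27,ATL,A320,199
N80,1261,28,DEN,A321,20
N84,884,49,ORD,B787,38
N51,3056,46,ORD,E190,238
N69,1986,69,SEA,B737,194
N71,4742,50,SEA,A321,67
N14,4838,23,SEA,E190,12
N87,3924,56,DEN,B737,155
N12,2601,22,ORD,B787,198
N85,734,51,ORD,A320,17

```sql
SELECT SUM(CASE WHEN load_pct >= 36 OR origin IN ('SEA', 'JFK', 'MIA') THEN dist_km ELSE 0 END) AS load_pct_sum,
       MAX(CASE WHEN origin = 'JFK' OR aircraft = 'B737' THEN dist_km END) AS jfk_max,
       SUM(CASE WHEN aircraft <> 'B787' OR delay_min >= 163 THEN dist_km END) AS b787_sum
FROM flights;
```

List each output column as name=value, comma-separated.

[load_pct_sum: load_pct >= 36 OR origin IN ('SEA', 'JFK', 'MIA')]
flight=N16: ✓ → 254
flight=N63: ✗
flight=N80: ✗
flight=N84: ✓ → 884
flight=N51: ✓ → 3056
flight=N69: ✓ → 1986
flight=N71: ✓ → 4742
flight=N14: ✓ → 4838
flight=N87: ✓ → 3924
flight=N12: ✗
flight=N85: ✓ → 734
load_pct_sum = 254 + 884 + 3056 + 1986 + 4742 + 4838 + 3924 + 734 = 20418
—
[jfk_max: origin = 'JFK' OR aircraft = 'B737']
flight=N16: ✗
flight=N63: ✗
flight=N80: ✗
flight=N84: ✗
flight=N51: ✗
flight=N69: ✓ → 1986
flight=N71: ✗
flight=N14: ✗
flight=N87: ✓ → 3924
flight=N12: ✗
flight=N85: ✗
jfk_max = MAX(1986, 3924) = 3924
—
[b787_sum: aircraft <> 'B787' OR delay_min >= 163]
flight=N16: ✓ → 254
flight=N63: ✓ → 2957
flight=N80: ✓ → 1261
flight=N84: ✗
flight=N51: ✓ → 3056
flight=N69: ✓ → 1986
flight=N71: ✓ → 4742
flight=N14: ✓ → 4838
flight=N87: ✓ → 3924
flight=N12: ✓ → 2601
flight=N85: ✓ → 734
b787_sum = 254 + 2957 + 1261 + 3056 + 1986 + 4742 + 4838 + 3924 + 2601 + 734 = 26353

load_pct_sum=20418, jfk_max=3924, b787_sum=26353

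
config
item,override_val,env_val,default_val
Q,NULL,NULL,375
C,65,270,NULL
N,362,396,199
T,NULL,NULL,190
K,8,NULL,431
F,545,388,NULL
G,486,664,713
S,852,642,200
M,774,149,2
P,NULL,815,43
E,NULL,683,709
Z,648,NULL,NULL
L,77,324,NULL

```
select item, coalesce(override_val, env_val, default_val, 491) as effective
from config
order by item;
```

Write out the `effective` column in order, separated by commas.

item=C: override_val=65 → 65
item=E: override_val=NULL, env_val=683 → 683
item=F: override_val=545 → 545
item=G: override_val=486 → 486
item=K: override_val=8 → 8
item=L: override_val=77 → 77
item=M: override_val=774 → 774
item=N: override_val=362 → 362
item=P: override_val=NULL, env_val=815 → 815
item=Q: override_val=NULL, env_val=NULL, default_val=375 → 375
item=S: override_val=852 → 852
item=T: override_val=NULL, env_val=NULL, default_val=190 → 190
item=Z: override_val=648 → 648

65, 683, 545, 486, 8, 77, 774, 362, 815, 375, 852, 190, 648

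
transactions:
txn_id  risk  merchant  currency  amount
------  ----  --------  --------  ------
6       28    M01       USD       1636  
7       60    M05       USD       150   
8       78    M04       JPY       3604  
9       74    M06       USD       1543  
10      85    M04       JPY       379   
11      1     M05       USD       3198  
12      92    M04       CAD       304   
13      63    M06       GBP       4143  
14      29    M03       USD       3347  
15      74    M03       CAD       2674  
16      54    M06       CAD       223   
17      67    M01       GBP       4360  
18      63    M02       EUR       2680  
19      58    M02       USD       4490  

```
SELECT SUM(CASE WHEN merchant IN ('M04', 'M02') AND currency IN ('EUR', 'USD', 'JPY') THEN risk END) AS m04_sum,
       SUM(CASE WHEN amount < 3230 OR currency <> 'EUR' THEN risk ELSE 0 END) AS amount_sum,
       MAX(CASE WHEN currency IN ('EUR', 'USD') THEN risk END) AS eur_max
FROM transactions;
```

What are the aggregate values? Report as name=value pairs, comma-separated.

[m04_sum: merchant IN ('M04', 'M02') AND currency IN ('EUR', 'USD', 'JPY')]
txn_id=6: ✗
txn_id=7: ✗
txn_id=8: ✓ → 78
txn_id=9: ✗
txn_id=10: ✓ → 85
txn_id=11: ✗
txn_id=12: ✗
txn_id=13: ✗
txn_id=14: ✗
txn_id=15: ✗
txn_id=16: ✗
txn_id=17: ✗
txn_id=18: ✓ → 63
txn_id=19: ✓ → 58
m04_sum = 78 + 85 + 63 + 58 = 284
—
[amount_sum: amount < 3230 OR currency <> 'EUR']
txn_id=6: ✓ → 28
txn_id=7: ✓ → 60
txn_id=8: ✓ → 78
txn_id=9: ✓ → 74
txn_id=10: ✓ → 85
txn_id=11: ✓ → 1
txn_id=12: ✓ → 92
txn_id=13: ✓ → 63
txn_id=14: ✓ → 29
txn_id=15: ✓ → 74
txn_id=16: ✓ → 54
txn_id=17: ✓ → 67
txn_id=18: ✓ → 63
txn_id=19: ✓ → 58
amount_sum = 28 + 60 + 78 + 74 + 85 + 1 + 92 + 63 + 29 + 74 + 54 + 67 + 63 + 58 = 826
—
[eur_max: currency IN ('EUR', 'USD')]
txn_id=6: ✓ → 28
txn_id=7: ✓ → 60
txn_id=8: ✗
txn_id=9: ✓ → 74
txn_id=10: ✗
txn_id=11: ✓ → 1
txn_id=12: ✗
txn_id=13: ✗
txn_id=14: ✓ → 29
txn_id=15: ✗
txn_id=16: ✗
txn_id=17: ✗
txn_id=18: ✓ → 63
txn_id=19: ✓ → 58
eur_max = MAX(28, 60, 74, 1, 29, 63, 58) = 74

m04_sum=284, amount_sum=826, eur_max=74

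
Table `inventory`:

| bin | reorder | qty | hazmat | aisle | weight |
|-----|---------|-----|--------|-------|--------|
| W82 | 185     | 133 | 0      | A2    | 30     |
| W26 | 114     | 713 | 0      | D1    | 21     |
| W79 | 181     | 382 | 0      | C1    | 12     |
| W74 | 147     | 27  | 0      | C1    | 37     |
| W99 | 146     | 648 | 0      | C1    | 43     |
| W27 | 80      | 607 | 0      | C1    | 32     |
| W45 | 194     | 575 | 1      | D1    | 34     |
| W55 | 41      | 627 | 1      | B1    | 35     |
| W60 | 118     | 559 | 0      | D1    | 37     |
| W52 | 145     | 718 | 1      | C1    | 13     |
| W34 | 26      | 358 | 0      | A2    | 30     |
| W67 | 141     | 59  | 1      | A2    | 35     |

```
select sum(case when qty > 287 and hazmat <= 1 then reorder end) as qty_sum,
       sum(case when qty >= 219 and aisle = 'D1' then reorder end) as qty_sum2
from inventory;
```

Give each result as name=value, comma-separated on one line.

qty_sum=1045, qty_sum2=426

[qty_sum: qty > 287 and hazmat <= 1]
bin=W82: ✗
bin=W26: ✓ → 114
bin=W79: ✓ → 181
bin=W74: ✗
bin=W99: ✓ → 146
bin=W27: ✓ → 80
bin=W45: ✓ → 194
bin=W55: ✓ → 41
bin=W60: ✓ → 118
bin=W52: ✓ → 145
bin=W34: ✓ → 26
bin=W67: ✗
qty_sum = 114 + 181 + 146 + 80 + 194 + 41 + 118 + 145 + 26 = 1045
—
[qty_sum2: qty >= 219 and aisle = 'D1']
bin=W82: ✗
bin=W26: ✓ → 114
bin=W79: ✗
bin=W74: ✗
bin=W99: ✗
bin=W27: ✗
bin=W45: ✓ → 194
bin=W55: ✗
bin=W60: ✓ → 118
bin=W52: ✗
bin=W34: ✗
bin=W67: ✗
qty_sum2 = 114 + 194 + 118 = 426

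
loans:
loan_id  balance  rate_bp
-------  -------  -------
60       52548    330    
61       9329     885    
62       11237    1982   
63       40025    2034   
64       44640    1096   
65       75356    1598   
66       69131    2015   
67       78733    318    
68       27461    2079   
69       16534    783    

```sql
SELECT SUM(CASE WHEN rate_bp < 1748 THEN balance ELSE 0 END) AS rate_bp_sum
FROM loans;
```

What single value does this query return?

277140

loan_id=60: ✓ → 52548
loan_id=61: ✓ → 9329
loan_id=62: ✗
loan_id=63: ✗
loan_id=64: ✓ → 44640
loan_id=65: ✓ → 75356
loan_id=66: ✗
loan_id=67: ✓ → 78733
loan_id=68: ✗
loan_id=69: ✓ → 16534
rate_bp_sum = 52548 + 9329 + 44640 + 75356 + 78733 + 16534 = 277140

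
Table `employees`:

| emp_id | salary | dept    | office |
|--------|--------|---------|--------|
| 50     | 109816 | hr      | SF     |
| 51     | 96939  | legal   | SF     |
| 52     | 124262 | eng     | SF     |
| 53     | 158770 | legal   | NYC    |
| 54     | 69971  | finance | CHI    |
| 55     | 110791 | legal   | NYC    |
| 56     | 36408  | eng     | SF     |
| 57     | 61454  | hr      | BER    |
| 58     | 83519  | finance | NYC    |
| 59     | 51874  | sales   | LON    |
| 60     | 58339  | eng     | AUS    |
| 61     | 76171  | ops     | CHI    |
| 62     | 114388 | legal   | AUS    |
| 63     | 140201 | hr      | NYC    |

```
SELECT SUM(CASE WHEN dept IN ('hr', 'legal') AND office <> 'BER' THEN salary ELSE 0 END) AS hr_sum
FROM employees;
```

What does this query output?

730905

emp_id=50: ✓ → 109816
emp_id=51: ✓ → 96939
emp_id=52: ✗
emp_id=53: ✓ → 158770
emp_id=54: ✗
emp_id=55: ✓ → 110791
emp_id=56: ✗
emp_id=57: ✗
emp_id=58: ✗
emp_id=59: ✗
emp_id=60: ✗
emp_id=61: ✗
emp_id=62: ✓ → 114388
emp_id=63: ✓ → 140201
hr_sum = 109816 + 96939 + 158770 + 110791 + 114388 + 140201 = 730905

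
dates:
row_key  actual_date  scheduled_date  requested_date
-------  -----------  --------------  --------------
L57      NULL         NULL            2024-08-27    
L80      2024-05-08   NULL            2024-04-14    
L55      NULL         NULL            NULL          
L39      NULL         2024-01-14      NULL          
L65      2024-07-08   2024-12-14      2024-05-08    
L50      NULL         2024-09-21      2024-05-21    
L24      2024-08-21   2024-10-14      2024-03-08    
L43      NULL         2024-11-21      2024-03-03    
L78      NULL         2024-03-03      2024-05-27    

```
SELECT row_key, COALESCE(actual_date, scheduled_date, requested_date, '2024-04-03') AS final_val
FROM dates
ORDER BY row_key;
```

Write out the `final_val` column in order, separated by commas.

2024-08-21, 2024-01-14, 2024-11-21, 2024-09-21, 2024-04-03, 2024-08-27, 2024-07-08, 2024-03-03, 2024-05-08

row_key=L24: actual_date=2024-08-21 → 2024-08-21
row_key=L39: actual_date=NULL, scheduled_date=2024-01-14 → 2024-01-14
row_key=L43: actual_date=NULL, scheduled_date=2024-11-21 → 2024-11-21
row_key=L50: actual_date=NULL, scheduled_date=2024-09-21 → 2024-09-21
row_key=L55: actual_date=NULL, scheduled_date=NULL, requested_date=NULL, → literal 2024-04-03 → 2024-04-03
row_key=L57: actual_date=NULL, scheduled_date=NULL, requested_date=2024-08-27 → 2024-08-27
row_key=L65: actual_date=2024-07-08 → 2024-07-08
row_key=L78: actual_date=NULL, scheduled_date=2024-03-03 → 2024-03-03
row_key=L80: actual_date=2024-05-08 → 2024-05-08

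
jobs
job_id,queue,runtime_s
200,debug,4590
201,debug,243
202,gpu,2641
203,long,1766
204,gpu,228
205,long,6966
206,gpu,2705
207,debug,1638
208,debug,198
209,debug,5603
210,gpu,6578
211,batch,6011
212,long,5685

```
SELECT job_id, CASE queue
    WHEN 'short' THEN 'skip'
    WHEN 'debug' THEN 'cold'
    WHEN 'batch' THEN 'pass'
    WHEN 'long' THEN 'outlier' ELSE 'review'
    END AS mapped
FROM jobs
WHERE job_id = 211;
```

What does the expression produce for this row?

job_id = 211: queue=batch, runtime_s=6011.
queue='short' → false
queue='debug' → false
queue='batch' → true → pass

pass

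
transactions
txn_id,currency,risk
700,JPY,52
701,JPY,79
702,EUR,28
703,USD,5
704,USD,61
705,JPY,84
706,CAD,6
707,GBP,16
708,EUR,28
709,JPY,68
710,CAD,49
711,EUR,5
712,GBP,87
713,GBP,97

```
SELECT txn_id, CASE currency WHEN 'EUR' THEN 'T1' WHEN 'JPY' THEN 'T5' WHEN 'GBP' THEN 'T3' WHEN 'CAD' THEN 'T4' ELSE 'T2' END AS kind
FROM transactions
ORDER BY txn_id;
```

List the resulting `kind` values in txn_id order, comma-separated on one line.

txn_id=700: currency='JPY' → T5
txn_id=701: currency='JPY' → T5
txn_id=702: currency='EUR' → T1
txn_id=703: ELSE → T2
txn_id=704: ELSE → T2
txn_id=705: currency='JPY' → T5
txn_id=706: currency='CAD' → T4
txn_id=707: currency='GBP' → T3
txn_id=708: currency='EUR' → T1
txn_id=709: currency='JPY' → T5
txn_id=710: currency='CAD' → T4
txn_id=711: currency='EUR' → T1
txn_id=712: currency='GBP' → T3
txn_id=713: currency='GBP' → T3

T5, T5, T1, T2, T2, T5, T4, T3, T1, T5, T4, T1, T3, T3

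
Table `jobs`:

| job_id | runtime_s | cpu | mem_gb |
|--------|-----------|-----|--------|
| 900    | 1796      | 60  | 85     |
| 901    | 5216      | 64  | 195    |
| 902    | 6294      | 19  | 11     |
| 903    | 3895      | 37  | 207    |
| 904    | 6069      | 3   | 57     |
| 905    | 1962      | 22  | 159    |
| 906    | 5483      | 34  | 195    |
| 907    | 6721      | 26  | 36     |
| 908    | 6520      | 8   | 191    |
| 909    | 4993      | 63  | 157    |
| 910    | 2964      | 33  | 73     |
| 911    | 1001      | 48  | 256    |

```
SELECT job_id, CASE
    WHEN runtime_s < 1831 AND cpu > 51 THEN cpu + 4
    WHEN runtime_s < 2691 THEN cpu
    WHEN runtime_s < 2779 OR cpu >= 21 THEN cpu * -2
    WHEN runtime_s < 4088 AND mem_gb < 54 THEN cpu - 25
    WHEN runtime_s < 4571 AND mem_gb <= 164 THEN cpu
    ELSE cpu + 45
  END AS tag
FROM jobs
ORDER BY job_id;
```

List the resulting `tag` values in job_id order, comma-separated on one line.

64, -128, 64, -74, 48, 22, -68, -52, 53, -126, -66, 48

job_id=900: runtime_s < 1831 AND cpu > 51 → 64
job_id=901: runtime_s < 2779 OR cpu >= 21 → -128
job_id=902: ELSE → 64
job_id=903: runtime_s < 2779 OR cpu >= 21 → -74
job_id=904: ELSE → 48
job_id=905: runtime_s < 2691 → 22
job_id=906: runtime_s < 2779 OR cpu >= 21 → -68
job_id=907: runtime_s < 2779 OR cpu >= 21 → -52
job_id=908: ELSE → 53
job_id=909: runtime_s < 2779 OR cpu >= 21 → -126
job_id=910: runtime_s < 2779 OR cpu >= 21 → -66
job_id=911: runtime_s < 2691 → 48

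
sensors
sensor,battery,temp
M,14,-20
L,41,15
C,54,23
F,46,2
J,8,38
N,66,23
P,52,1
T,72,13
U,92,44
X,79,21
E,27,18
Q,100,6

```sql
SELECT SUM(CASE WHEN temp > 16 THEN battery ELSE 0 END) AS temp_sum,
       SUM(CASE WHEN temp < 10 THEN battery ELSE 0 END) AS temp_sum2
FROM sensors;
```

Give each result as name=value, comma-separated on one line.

[temp_sum: temp > 16]
sensor=M: ✗
sensor=L: ✗
sensor=C: ✓ → 54
sensor=F: ✗
sensor=J: ✓ → 8
sensor=N: ✓ → 66
sensor=P: ✗
sensor=T: ✗
sensor=U: ✓ → 92
sensor=X: ✓ → 79
sensor=E: ✓ → 27
sensor=Q: ✗
temp_sum = 54 + 8 + 66 + 92 + 79 + 27 = 326
—
[temp_sum2: temp < 10]
sensor=M: ✓ → 14
sensor=L: ✗
sensor=C: ✗
sensor=F: ✓ → 46
sensor=J: ✗
sensor=N: ✗
sensor=P: ✓ → 52
sensor=T: ✗
sensor=U: ✗
sensor=X: ✗
sensor=E: ✗
sensor=Q: ✓ → 100
temp_sum2 = 14 + 46 + 52 + 100 = 212

temp_sum=326, temp_sum2=212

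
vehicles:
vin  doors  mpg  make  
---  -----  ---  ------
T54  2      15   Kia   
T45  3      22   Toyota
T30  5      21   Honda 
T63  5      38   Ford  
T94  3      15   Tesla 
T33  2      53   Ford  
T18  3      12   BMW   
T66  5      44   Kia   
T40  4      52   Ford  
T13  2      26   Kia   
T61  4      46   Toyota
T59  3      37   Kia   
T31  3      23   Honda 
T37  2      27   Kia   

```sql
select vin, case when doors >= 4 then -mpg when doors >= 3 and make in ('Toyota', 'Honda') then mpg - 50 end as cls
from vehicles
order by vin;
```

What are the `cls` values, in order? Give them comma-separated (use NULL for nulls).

NULL, NULL, -21, -27, NULL, NULL, -52, -28, NULL, NULL, -46, -38, -44, NULL

vin=T13: (no match → NULL) → NULL
vin=T18: (no match → NULL) → NULL
vin=T30: doors >= 4 → -21
vin=T31: doors >= 3 and make in ('Toyota', 'Honda') → -27
vin=T33: (no match → NULL) → NULL
vin=T37: (no match → NULL) → NULL
vin=T40: doors >= 4 → -52
vin=T45: doors >= 3 and make in ('Toyota', 'Honda') → -28
vin=T54: (no match → NULL) → NULL
vin=T59: (no match → NULL) → NULL
vin=T61: doors >= 4 → -46
vin=T63: doors >= 4 → -38
vin=T66: doors >= 4 → -44
vin=T94: (no match → NULL) → NULL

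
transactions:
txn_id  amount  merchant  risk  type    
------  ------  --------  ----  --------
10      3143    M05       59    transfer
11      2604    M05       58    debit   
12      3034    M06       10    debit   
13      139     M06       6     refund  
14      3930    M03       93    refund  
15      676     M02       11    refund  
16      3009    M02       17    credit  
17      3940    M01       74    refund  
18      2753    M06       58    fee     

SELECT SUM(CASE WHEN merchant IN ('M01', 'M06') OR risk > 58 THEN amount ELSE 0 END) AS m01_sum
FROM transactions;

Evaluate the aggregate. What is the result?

txn_id=10: ✓ → 3143
txn_id=11: ✗
txn_id=12: ✓ → 3034
txn_id=13: ✓ → 139
txn_id=14: ✓ → 3930
txn_id=15: ✗
txn_id=16: ✗
txn_id=17: ✓ → 3940
txn_id=18: ✓ → 2753
m01_sum = 3143 + 3034 + 139 + 3930 + 3940 + 2753 = 16939

16939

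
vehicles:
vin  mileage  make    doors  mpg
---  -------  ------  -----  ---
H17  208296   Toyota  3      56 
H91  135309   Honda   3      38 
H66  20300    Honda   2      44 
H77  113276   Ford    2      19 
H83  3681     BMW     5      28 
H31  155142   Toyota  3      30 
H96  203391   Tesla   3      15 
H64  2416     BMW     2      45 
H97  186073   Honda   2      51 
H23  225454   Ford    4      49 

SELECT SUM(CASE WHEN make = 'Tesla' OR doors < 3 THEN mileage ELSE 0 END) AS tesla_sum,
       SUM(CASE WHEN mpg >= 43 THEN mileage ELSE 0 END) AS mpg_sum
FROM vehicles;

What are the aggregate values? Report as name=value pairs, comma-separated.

[tesla_sum: make = 'Tesla' OR doors < 3]
vin=H17: ✗
vin=H91: ✗
vin=H66: ✓ → 20300
vin=H77: ✓ → 113276
vin=H83: ✗
vin=H31: ✗
vin=H96: ✓ → 203391
vin=H64: ✓ → 2416
vin=H97: ✓ → 186073
vin=H23: ✗
tesla_sum = 20300 + 113276 + 203391 + 2416 + 186073 = 525456
—
[mpg_sum: mpg >= 43]
vin=H17: ✓ → 208296
vin=H91: ✗
vin=H66: ✓ → 20300
vin=H77: ✗
vin=H83: ✗
vin=H31: ✗
vin=H96: ✗
vin=H64: ✓ → 2416
vin=H97: ✓ → 186073
vin=H23: ✓ → 225454
mpg_sum = 208296 + 20300 + 2416 + 186073 + 225454 = 642539

tesla_sum=525456, mpg_sum=642539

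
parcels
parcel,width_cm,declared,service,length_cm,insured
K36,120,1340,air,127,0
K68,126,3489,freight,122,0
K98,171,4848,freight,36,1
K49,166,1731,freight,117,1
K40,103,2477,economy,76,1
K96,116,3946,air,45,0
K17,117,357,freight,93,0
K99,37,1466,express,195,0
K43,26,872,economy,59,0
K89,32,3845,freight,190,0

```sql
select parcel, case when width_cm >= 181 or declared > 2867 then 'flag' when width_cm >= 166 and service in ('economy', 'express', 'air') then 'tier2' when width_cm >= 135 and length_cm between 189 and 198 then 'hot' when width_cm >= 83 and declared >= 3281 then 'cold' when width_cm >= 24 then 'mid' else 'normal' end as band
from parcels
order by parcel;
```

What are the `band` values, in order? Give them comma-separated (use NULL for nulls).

mid, mid, mid, mid, mid, flag, flag, flag, flag, mid

parcel=K17: width_cm >= 24 → mid
parcel=K36: width_cm >= 24 → mid
parcel=K40: width_cm >= 24 → mid
parcel=K43: width_cm >= 24 → mid
parcel=K49: width_cm >= 24 → mid
parcel=K68: width_cm >= 181 or declared > 2867 → flag
parcel=K89: width_cm >= 181 or declared > 2867 → flag
parcel=K96: width_cm >= 181 or declared > 2867 → flag
parcel=K98: width_cm >= 181 or declared > 2867 → flag
parcel=K99: width_cm >= 24 → mid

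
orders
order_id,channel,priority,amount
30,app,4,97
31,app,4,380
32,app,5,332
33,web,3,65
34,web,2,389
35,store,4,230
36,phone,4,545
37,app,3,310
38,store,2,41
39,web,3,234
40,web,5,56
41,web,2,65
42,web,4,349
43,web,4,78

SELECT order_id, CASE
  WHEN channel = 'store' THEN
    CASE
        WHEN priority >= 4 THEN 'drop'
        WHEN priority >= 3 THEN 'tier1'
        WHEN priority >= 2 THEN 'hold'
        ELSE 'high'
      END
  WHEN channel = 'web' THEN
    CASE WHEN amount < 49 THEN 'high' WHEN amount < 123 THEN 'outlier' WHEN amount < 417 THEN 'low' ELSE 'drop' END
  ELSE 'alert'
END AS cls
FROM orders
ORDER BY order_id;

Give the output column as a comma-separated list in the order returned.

order_id=30: channel='app' → outer ELSE → alert
order_id=31: channel='app' → outer ELSE → alert
order_id=32: channel='app' → outer ELSE → alert
order_id=33: channel='web' → inner[amount < 123] → outlier
order_id=34: channel='web' → inner[amount < 417] → low
order_id=35: channel='store' → inner[priority >= 4] → drop
order_id=36: channel='phone' → outer ELSE → alert
order_id=37: channel='app' → outer ELSE → alert
order_id=38: channel='store' → inner[priority >= 2] → hold
order_id=39: channel='web' → inner[amount < 417] → low
order_id=40: channel='web' → inner[amount < 123] → outlier
order_id=41: channel='web' → inner[amount < 123] → outlier
order_id=42: channel='web' → inner[amount < 417] → low
order_id=43: channel='web' → inner[amount < 123] → outlier

alert, alert, alert, outlier, low, drop, alert, alert, hold, low, outlier, outlier, low, outlier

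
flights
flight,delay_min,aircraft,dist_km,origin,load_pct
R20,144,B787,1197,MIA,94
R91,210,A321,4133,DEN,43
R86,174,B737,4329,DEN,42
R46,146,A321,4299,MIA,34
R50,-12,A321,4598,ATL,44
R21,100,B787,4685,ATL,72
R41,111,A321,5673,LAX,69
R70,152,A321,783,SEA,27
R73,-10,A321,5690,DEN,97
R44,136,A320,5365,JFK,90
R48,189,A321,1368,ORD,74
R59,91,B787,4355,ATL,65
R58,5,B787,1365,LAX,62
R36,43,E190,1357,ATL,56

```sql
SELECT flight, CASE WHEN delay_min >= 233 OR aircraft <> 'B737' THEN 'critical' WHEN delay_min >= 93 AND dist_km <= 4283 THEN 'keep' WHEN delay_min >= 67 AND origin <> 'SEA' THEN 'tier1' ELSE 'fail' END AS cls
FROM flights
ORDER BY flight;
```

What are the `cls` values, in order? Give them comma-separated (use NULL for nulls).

critical, critical, critical, critical, critical, critical, critical, critical, critical, critical, critical, critical, tier1, critical

flight=R20: delay_min >= 233 OR aircraft <> 'B737' → critical
flight=R21: delay_min >= 233 OR aircraft <> 'B737' → critical
flight=R36: delay_min >= 233 OR aircraft <> 'B737' → critical
flight=R41: delay_min >= 233 OR aircraft <> 'B737' → critical
flight=R44: delay_min >= 233 OR aircraft <> 'B737' → critical
flight=R46: delay_min >= 233 OR aircraft <> 'B737' → critical
flight=R48: delay_min >= 233 OR aircraft <> 'B737' → critical
flight=R50: delay_min >= 233 OR aircraft <> 'B737' → critical
flight=R58: delay_min >= 233 OR aircraft <> 'B737' → critical
flight=R59: delay_min >= 233 OR aircraft <> 'B737' → critical
flight=R70: delay_min >= 233 OR aircraft <> 'B737' → critical
flight=R73: delay_min >= 233 OR aircraft <> 'B737' → critical
flight=R86: delay_min >= 67 AND origin <> 'SEA' → tier1
flight=R91: delay_min >= 233 OR aircraft <> 'B737' → critical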